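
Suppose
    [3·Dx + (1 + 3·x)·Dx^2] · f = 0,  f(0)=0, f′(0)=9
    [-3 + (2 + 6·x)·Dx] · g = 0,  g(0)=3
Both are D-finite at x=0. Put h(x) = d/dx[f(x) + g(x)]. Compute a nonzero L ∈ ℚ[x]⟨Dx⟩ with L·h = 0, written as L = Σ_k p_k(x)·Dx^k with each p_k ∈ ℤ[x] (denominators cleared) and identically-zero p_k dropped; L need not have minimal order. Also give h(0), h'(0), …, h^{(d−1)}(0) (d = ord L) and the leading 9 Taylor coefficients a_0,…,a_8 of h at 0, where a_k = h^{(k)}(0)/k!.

L = 9 + (15 + 45·x)·Dx + (2 + 12·x + 18·x^2)·Dx^2  (order 2).
h: a_k = 27/2, -135/4, 1539/16, -8991/32, 212139/256, -1257525/512, 14952519/2048, -89065575/4096, 4249815579/65536, …
ICs: h(0) = 27/2, h′(0) = -135/4.

f: a_k = 0, 9, -27/2, 27, -243/4, 729/5, -729/2, 6561/7, -19683/8, …
g: a_k = 3, 9/2, -27/8, 81/16, -1215/128, 5103/256, -45927/1024, 216513/2048, -8444007/32768, …
Sum ⇒ L₀ = lclm(L_f,L_g) in ℚ(x)⟨Dx⟩.
h=h₀': d/dx-closure on L₀ ⇒ L.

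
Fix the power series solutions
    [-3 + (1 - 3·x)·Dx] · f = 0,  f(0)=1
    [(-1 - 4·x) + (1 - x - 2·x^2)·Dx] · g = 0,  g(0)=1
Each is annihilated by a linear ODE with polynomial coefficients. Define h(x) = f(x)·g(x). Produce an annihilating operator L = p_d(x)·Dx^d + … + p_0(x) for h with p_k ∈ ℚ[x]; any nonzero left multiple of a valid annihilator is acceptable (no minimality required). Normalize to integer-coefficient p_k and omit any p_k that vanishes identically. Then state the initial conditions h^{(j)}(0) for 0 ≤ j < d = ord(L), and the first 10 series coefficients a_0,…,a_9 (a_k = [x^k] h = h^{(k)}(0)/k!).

L = (-4 + 2·x + 18·x^2) + (1 - 4·x + x^2 + 6·x^3)·Dx  (order 1).
h: a_k = 1, 4, 15, 50, 161, 504, 1555, 4750, 14421, 43604, …
ICs: h(0) = 1.

f: a_k = 1, 3, 9, 27, 81, 243, 729, 2187, 6561, 19683, …
g: a_k = 1, 1, 3, 5, 11, 21, 43, 85, 171, 341, …
Product ⇒ symmetric product L₀, ord ≤ 1.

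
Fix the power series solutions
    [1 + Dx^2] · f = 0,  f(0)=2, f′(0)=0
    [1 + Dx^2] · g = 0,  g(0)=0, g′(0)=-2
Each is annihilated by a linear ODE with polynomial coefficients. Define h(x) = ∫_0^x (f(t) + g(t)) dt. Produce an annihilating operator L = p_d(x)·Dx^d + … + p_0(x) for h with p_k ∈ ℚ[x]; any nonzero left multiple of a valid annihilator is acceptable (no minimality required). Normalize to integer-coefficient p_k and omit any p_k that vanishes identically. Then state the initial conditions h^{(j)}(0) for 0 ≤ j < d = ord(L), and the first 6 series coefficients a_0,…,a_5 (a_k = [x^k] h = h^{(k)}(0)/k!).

f: a_k = 2, 0, -1, 0, 1/12, 0, …
g: a_k = 0, -2, 0, 1/3, 0, -1/60, …
Sum ⇒ L₀ = lclm(L_f,L_g) in ℚ(x)⟨Dx⟩.
h=∫₀ˣh₀: take L = L₀·Dx.
L = Dx + Dx^3  (order 3).
h: a_k = 0, 2, -1, -1/3, 1/12, 1/60, …
ICs: h(0) = 0, h′(0) = 2, h′′(0) = -2.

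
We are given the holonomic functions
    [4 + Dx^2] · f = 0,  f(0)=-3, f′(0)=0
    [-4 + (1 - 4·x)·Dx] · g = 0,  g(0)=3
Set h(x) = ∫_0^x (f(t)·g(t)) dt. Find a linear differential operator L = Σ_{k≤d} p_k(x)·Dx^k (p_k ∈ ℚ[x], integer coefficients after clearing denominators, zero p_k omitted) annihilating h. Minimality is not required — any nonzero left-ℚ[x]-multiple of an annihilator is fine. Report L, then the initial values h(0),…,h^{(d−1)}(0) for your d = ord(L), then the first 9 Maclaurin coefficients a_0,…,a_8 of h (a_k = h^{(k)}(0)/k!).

f: a_k = -3, 0, 6, 0, -2, 0, 4/15, 0, -2/105, …
g: a_k = 3, 12, 48, 192, 768, 3072, 12288, 49152, 196608, …
h₀=f·g: eliminate ⇒ L₀, order ≤ 2·1.
h=∫₀ˣh₀: take L = L₀·Dx.
L = (-4 + 16·x)·Dx + 8·Dx^2 + (-1 + 4·x)·Dx^3  (order 3).
h: a_k = 0, -9, -18, -42, -126, -2022/5, -1348, -23108/5, -80878/5, …
ICs: h(0) = 0, h′(0) = -9, h′′(0) = -36.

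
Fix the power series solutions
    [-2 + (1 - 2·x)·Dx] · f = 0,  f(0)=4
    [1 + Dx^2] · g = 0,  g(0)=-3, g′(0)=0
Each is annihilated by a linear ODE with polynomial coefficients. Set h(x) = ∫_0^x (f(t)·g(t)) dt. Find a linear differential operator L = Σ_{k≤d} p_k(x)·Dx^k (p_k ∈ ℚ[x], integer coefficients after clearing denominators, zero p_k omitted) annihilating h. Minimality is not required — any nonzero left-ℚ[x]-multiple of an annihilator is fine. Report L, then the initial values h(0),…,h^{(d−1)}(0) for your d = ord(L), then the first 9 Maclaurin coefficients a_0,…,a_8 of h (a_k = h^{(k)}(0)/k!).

L = (-1 + 2·x)·Dx + 4·Dx^2 + (-1 + 2·x)·Dx^3  (order 3).
h: a_k = 0, -12, -12, -14, -21, -337/10, -337/6, -5777/60, -40439/240, …
ICs: h(0) = 0, h′(0) = -12, h′′(0) = -24.

f: a_k = 4, 8, 16, 32, 64, 128, 256, 512, 1024, …
g: a_k = -3, 0, 3/2, 0, -1/8, 0, 1/240, 0, -1/13440, …
h₀=f·g: eliminate ⇒ L₀, order ≤ 1·2.
h=∫₀ˣh₀: take L = L₀·Dx.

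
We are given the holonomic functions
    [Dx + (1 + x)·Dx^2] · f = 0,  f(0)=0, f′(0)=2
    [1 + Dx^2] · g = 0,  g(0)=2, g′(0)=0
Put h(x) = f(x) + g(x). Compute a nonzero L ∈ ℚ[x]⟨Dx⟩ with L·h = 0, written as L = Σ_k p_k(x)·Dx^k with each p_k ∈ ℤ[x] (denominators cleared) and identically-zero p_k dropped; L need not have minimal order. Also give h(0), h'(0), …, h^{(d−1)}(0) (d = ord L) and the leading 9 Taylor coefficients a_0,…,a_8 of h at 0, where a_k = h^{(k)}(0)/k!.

f: a_k = 0, 2, -1, 2/3, -1/2, 2/5, -1/3, 2/7, -1/4, …
g: a_k = 2, 0, -1, 0, 1/12, 0, -1/360, 0, 1/20160, …
Weyl lclm of L_f,L_g ⇒ L₀ (ord ≤ 4).
L = (7 + 2·x + x^2)·Dx + (3 + 5·x + 3·x^2 + x^3)·Dx^2 + (7 + 2·x + x^2)·Dx^3 + (3 + 5·x + 3·x^2 + x^3)·Dx^4  (order 4).
h: a_k = 2, 2, -2, 2/3, -5/12, 2/5, -121/360, 2/7, -5039/20160, …
ICs: h(0) = 2, h′(0) = 2, h′′(0) = -4, h′′′(0) = 4.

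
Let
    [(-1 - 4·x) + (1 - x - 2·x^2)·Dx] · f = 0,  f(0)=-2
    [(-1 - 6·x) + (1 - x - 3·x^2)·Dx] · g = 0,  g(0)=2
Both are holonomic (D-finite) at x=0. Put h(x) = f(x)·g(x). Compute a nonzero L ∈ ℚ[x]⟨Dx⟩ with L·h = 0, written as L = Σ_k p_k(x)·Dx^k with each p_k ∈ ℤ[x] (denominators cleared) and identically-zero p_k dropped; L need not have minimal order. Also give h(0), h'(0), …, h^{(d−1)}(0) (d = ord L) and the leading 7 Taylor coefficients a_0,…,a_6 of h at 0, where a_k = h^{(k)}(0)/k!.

L = (-2 - 8·x + 15·x^2 + 24·x^3) + (1 - 2·x - 4·x^2 + 5·x^3 + 6·x^4)·Dx  (order 1).
h: a_k = -4, -8, -32, -76, -216, -528, -1348, …
ICs: h(0) = -4.

f: a_k = -2, -2, -6, -10, -22, -42, -86, …
g: a_k = 2, 2, 8, 14, 38, 80, 194, …
f·g: L₀ = L_f ⊗_s L_g, ord ≤ 1·1.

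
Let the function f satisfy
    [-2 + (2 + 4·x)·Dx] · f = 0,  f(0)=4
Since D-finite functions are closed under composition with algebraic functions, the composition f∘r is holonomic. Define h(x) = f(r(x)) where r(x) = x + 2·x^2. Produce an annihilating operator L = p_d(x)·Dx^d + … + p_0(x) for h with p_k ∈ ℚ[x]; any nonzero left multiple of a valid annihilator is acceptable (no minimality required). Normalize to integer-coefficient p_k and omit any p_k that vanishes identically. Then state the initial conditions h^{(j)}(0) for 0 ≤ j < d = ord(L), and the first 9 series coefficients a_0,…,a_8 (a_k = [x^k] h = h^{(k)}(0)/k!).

L = (-1 - 4·x) + (1 + 2·x + 4·x^2)·Dx  (order 1).
h: a_k = 4, 4, 6, -6, 3/2, 15/2, -57/4, 21/4, 867/32, …
ICs: h(0) = 4.

f: a_k = 4, 4, -2, 2, -5/2, 7/2, -21/4, 33/4, -429/32, …
L₀ from L_f via x↦r, Dx↦r'^{-1}Dx.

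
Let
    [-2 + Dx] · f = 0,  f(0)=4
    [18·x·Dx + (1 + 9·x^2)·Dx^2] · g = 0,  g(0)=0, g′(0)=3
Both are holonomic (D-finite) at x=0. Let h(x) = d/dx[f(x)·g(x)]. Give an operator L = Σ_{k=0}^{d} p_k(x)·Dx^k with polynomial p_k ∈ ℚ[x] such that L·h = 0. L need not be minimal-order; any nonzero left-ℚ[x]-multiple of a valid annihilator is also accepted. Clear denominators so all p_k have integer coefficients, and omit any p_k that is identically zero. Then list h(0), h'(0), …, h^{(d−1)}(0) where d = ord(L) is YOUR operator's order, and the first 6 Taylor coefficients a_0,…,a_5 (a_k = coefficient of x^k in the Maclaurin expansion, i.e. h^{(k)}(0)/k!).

f: a_k = 4, 8, 8, 16/3, 8/3, 16/15, …
g: a_k = 0, 3, 0, -9, 0, 243/5, …
h₀=f·g: eliminate ⇒ L₀, order ≤ 1·2.
Derive L from L₀ (diff closure).
L = (-14 - 72·x + 558·x^2 - 648·x^3 + 324·x^4) + (5 + 54·x - 315·x^2 + 486·x^3 - 324·x^4)·Dx + (1 - 9·x + 18·x^2 - 81·x^3 + 81·x^4)·Dx^2  (order 2).
h: a_k = 12, 48, -36, -224, 652, 2064, …
ICs: h(0) = 12, h′(0) = 48.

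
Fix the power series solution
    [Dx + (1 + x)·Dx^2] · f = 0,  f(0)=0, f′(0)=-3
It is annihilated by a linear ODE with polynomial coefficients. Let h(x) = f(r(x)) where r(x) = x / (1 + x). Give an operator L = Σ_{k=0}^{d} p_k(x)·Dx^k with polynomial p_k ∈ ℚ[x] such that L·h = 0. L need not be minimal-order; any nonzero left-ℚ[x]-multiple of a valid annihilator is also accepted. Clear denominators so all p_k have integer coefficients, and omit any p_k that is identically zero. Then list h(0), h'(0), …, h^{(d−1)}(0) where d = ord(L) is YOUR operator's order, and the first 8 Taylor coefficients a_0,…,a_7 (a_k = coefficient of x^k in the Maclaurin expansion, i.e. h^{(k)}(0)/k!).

L = (3 + 4·x)·Dx + (1 + 3·x + 2·x^2)·Dx^2  (order 2).
h: a_k = 0, -3, 9/2, -7, 45/4, -93/5, 63/2, -381/7, …
ICs: h(0) = 0, h′(0) = -3.

f: a_k = 0, -3, 3/2, -1, 3/4, -3/5, 1/2, -3/7, …
h₀=f(r): pull back L_f along r ⇒ L₀.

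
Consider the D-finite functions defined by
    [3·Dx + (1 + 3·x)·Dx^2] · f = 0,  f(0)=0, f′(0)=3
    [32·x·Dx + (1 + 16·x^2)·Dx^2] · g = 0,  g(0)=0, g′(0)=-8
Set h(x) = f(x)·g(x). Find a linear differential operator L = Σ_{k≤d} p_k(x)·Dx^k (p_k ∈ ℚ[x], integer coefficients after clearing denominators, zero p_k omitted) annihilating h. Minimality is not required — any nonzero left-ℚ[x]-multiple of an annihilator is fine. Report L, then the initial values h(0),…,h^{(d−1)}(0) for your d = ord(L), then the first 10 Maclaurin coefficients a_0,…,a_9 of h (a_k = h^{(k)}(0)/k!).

L = (15744 + 89280·x + 811008·x^2 + 5299200·x^3 + 13271040·x^4 + 17252352·x^5 + 21233664·x^7)·Dx + (4258 + 91200·x + 775488·x^2 + 4635648·x^3 + 18247680·x^4 + 41140224·x^5 + 46448640·x^6 + 21233664·x^7 + 74317824·x^8)·Dx^2 + (492 + 12548·x + 131328·x^2 + 747968·x^3 + 3219456·x^4 + 10146816·x^5 + 21233664·x^6 + 24920064·x^7 + 21233664·x^8 + 42467328·x^9)·Dx^3 + (73 + 822·x + 6161·x^2 + 34944·x^3 + 151168·x^4 + 500736·x^5 + 1322496·x^6 + 2654208·x^7 + 3244032·x^8 + 3538944·x^9 + 5308416·x^10)·Dx^4  (order 4).
h: a_k = 0, 0, -24, 36, 56, -30, -6168/5, 9756/5, 49656/5, -398781/35, …
ICs: h(0) = 0, h′(0) = 0, h′′(0) = -48, h′′′(0) = 216.

f: a_k = 0, 3, -9/2, 9, -81/4, 243/5, -243/2, 2187/7, -6561/8, 2187, …
g: a_k = 0, -8, 0, 128/3, 0, -2048/5, 0, 32768/7, 0, -524288/9, …
Sym-product of L_f,L_g gives L₀ (≤ ord 4).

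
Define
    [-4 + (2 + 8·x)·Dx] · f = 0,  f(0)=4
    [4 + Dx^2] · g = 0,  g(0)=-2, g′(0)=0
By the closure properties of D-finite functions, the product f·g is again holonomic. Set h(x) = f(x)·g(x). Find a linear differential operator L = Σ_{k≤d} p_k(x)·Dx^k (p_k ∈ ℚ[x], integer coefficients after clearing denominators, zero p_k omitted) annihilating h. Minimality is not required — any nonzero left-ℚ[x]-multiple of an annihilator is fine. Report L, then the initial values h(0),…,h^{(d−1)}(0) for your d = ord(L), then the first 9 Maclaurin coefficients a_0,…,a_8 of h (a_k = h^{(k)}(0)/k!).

f: a_k = 4, 8, -8, 16, -40, 112, -336, 1056, -3432, …
g: a_k = -2, 0, 4, 0, -4/3, 0, 8/45, 0, -4/315, …
Sym-product of L_f,L_g gives L₀ (≤ ord 2).
L = (16 + 32·x + 64·x^2) + (-4 - 16·x)·Dx + (1 + 8·x + 16·x^2)·Dx^2  (order 2).
h: a_k = -8, -16, 32, 0, 128/3, -512/3, 23552/45, -75776/45, 1755136/315, …
ICs: h(0) = -8, h′(0) = -16.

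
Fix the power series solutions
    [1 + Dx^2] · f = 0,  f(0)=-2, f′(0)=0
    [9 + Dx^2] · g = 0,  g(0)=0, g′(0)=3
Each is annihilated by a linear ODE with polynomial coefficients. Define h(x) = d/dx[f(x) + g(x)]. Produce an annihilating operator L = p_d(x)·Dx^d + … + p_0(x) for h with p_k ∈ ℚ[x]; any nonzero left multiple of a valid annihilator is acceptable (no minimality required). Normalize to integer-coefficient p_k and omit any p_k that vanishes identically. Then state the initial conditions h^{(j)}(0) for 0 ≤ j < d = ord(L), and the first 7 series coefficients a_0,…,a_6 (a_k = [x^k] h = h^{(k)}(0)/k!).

f: a_k = -2, 0, 1, 0, -1/12, 0, 1/360, …
g: a_k = 0, 3, 0, -9/2, 0, 81/40, 0, …
Weyl lclm of L_f,L_g ⇒ L₀ (ord ≤ 4).
Derive L from L₀ (diff closure).
L = 9 + 10·Dx^2 + Dx^4  (order 4).
h: a_k = 3, 2, -27/2, -1/3, 81/8, 1/60, -243/80, …
ICs: h(0) = 3, h′(0) = 2, h′′(0) = -27, h′′′(0) = -2.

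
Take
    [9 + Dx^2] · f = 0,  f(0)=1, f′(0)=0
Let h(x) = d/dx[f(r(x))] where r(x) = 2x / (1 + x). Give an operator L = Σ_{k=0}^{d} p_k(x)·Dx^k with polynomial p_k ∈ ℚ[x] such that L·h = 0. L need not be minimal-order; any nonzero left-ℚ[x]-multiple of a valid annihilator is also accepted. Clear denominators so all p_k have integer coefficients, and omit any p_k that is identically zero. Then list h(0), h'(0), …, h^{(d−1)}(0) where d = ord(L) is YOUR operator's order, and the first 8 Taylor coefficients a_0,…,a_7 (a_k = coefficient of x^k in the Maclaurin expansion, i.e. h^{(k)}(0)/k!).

L = (42 + 12·x + 6·x^2) + (6 + 18·x + 18·x^2 + 6·x^3)·Dx + (1 + 4·x + 6·x^2 + 4·x^3 + x^4)·Dx^2  (order 2).
h: a_k = 0, -36, 108, 0, -720, 11556/5, -20412/5, 24912/7, …
ICs: h(0) = 0, h′(0) = -36.

f: a_k = 1, 0, -9/2, 0, 27/8, 0, -81/80, 0, …
Change of var in L_f (x↦r) gives L₀.
Differentiate: ansatz ord ≤ ord L₀ ⇒ L.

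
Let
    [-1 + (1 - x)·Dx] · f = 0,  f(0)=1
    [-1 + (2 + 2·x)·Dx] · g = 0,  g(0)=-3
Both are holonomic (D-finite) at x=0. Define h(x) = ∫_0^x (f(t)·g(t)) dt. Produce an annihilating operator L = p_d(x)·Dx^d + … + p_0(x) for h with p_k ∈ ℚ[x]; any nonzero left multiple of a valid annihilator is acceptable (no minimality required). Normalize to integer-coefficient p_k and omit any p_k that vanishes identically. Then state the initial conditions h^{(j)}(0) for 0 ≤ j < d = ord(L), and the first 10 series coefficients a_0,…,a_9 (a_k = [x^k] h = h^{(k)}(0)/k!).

f: a_k = 1, 1, 1, 1, 1, 1, 1, 1, 1, 1, …
g: a_k = -3, -3/2, 3/8, -3/16, 15/128, -21/256, 63/1024, -99/2048, 1287/32768, -2145/65536, …
L₀ := L_f ⊗_s L_g (sym. prod.), ord ≤ 1.
h=∫₀ˣh₀: take L = L₀·Dx.
L = (3 + x)·Dx + (-2 + 2·x^2)·Dx^2  (order 2).
h: a_k = 0, -3, -9/4, -11/8, -69/64, -537/640, -365/512, -4317/7168, -8733/16384, -46147/98304, …
ICs: h(0) = 0, h′(0) = -3.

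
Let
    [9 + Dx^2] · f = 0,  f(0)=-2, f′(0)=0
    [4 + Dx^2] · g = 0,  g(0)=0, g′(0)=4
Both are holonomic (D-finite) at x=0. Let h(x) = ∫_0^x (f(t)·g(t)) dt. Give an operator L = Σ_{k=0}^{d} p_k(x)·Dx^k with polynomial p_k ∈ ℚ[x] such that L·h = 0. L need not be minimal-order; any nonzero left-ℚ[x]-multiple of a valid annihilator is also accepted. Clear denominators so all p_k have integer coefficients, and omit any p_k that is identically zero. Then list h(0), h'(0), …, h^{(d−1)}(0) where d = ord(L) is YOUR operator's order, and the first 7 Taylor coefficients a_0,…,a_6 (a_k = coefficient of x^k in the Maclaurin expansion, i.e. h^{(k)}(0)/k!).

L = 25·Dx + 26·Dx^3 + Dx^5  (order 5).
h: a_k = 0, 0, -4, 0, 31/3, 0, -781/90, …
ICs: h(0) = 0, h′(0) = 0, h′′(0) = -8, h′′′(0) = 0, h′′′′(0) = 248.

f: a_k = -2, 0, 9, 0, -27/4, 0, 81/40, …
g: a_k = 0, 4, 0, -8/3, 0, 8/15, 0, …
Product ⇒ symmetric product L₀, ord ≤ 4.
h=∫₀ˣh₀: take L = L₀·Dx.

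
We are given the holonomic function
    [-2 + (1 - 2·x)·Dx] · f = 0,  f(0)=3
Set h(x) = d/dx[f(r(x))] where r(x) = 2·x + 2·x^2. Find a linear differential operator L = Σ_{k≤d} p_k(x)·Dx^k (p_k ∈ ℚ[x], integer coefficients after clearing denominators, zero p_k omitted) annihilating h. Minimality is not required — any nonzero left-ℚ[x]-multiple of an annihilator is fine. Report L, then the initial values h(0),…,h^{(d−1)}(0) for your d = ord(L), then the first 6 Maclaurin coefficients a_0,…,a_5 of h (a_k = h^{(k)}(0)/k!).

f: a_k = 3, 6, 12, 24, 48, 96, …
h₀=f(r): pull back L_f along r ⇒ L₀.
h=h₀': d/dx-closure on L₀ ⇒ L.
L = (10 + 24·x + 24·x^2) + (-1 + 2·x + 12·x^2 + 8·x^3)·Dx  (order 1).
h: a_k = 12, 120, 864, 5568, 33600, 194688, …
ICs: h(0) = 12.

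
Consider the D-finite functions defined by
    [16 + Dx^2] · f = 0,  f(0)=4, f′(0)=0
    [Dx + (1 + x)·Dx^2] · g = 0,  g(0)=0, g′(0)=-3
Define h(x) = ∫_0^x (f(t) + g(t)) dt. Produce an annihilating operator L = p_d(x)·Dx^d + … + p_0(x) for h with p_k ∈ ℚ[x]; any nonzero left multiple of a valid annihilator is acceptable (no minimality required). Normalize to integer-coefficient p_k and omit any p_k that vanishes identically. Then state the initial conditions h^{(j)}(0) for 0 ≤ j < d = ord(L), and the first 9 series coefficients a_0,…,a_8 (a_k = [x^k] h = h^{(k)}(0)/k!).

L = (176 + 256·x + 128·x^2)·Dx^2 + (144 + 400·x + 384·x^2 + 128·x^3)·Dx^3 + (11 + 16·x + 8·x^2)·Dx^4 + (9 + 25·x + 24·x^2 + 8·x^3)·Dx^5  (order 5).
h: a_k = 0, 4, -3/2, -61/6, -1/4, 521/60, -1/10, -2003/630, -3/56, …
ICs: h(0) = 0, h′(0) = 4, h′′(0) = -3, h′′′(0) = -61, h′′′′(0) = -6.

f: a_k = 4, 0, -32, 0, 128/3, 0, -1024/45, 0, 2048/315, …
g: a_k = 0, -3, 3/2, -1, 3/4, -3/5, 1/2, -3/7, 3/8, …
L₀ := lclm(L_f,L_g); ord L₀ ≤ 2+2.
∫: right-multiply L₀ by Dx.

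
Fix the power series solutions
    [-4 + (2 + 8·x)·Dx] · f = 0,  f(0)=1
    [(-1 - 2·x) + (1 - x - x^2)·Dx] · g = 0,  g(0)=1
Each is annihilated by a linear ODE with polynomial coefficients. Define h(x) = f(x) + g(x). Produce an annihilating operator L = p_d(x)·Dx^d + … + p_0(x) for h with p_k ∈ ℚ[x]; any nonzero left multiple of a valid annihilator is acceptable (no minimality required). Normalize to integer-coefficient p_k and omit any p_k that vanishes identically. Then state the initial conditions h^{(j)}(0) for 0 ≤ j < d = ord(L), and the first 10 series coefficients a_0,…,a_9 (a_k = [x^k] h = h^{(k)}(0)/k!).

L = (12 + 48·x + 48·x^2 + 40·x^3) + (-8 - 30·x - 114·x^2 - 152·x^3 - 100·x^4)·Dx + (-1 + 5·x + 39·x^2 - 6·x^3 - 82·x^4 - 40·x^5)·Dx^2  (order 2).
h: a_k = 2, 3, 0, 7, -5, 36, -71, 285, -824, 2915, …
ICs: h(0) = 2, h′(0) = 3.

f: a_k = 1, 2, -2, 4, -10, 28, -84, 264, -858, 2860, …
g: a_k = 1, 1, 2, 3, 5, 8, 13, 21, 34, 55, …
Sum ⇒ L₀ = lclm(L_f,L_g) in ℚ(x)⟨Dx⟩.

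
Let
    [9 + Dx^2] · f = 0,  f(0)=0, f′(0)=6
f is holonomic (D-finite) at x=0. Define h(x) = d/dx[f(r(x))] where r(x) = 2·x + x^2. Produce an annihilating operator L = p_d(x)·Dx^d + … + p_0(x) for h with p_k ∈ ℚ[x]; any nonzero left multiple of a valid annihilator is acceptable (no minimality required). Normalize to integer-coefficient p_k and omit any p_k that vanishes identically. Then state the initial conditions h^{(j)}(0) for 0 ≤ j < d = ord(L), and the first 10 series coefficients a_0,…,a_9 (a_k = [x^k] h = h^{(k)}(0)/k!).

f: a_k = 0, 6, 0, -9, 0, 81/20, 0, -243/280, 0, 243/2240, …
Substitute x→r, Dx→(1/r')Dx; clear ⇒ L₀.
Differentiate: ansatz ord ≤ ord L₀ ⇒ L.
L = (39 + 144·x + 216·x^2 + 144·x^3 + 36·x^4) + (-3 - 3·x)·Dx + (1 + 2·x + x^2)·Dx^2  (order 2).
h: a_k = 12, 12, -216, -432, 378, 1890, 7452/5, -9072/5, -306909/70, -32481/14, …
ICs: h(0) = 12, h′(0) = 12.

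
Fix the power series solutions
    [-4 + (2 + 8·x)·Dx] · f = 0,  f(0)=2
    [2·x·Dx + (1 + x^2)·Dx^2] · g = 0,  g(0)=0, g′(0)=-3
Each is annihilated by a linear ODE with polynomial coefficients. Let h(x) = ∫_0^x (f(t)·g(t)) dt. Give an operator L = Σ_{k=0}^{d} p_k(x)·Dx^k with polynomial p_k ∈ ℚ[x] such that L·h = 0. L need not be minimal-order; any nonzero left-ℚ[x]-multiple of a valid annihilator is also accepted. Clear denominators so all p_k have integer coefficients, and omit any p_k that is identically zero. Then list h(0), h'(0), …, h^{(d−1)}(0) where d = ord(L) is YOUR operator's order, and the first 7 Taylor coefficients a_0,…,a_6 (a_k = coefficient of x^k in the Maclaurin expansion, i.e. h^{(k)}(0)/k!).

L = (12 - 4·x - 4·x^2)·Dx + (-4 - 14·x + 12·x^2 + 16·x^3)·Dx^2 + (1 + 8·x + 17·x^2 + 8·x^3 + 16·x^4)·Dx^3  (order 3).
h: a_k = 0, 0, -3, -4, 7/2, -4, 137/15, …
ICs: h(0) = 0, h′(0) = 0, h′′(0) = -6.

f: a_k = 2, 4, -4, 8, -20, 56, -168, …
g: a_k = 0, -3, 0, 1, 0, -3/5, 0, …
Sym-product of L_f,L_g gives L₀ (≤ ord 2).
h=∫h₀ ⇒ L = L₀·Dx.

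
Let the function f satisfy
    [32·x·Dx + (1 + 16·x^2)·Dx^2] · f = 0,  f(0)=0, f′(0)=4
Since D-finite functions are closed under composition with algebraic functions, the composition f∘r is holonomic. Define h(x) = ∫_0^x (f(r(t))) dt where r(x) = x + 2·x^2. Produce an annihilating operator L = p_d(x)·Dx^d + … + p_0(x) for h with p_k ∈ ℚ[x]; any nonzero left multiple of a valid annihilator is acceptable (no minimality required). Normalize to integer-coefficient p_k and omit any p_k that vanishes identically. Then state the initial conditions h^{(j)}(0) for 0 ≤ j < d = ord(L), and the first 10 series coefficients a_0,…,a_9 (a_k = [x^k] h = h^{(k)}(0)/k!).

f: a_k = 0, 4, 0, -64/3, 0, 1024/5, 0, -16384/7, 0, 262144/9, …
L₀ from L_f via x↦r, Dx↦r'^{-1}Dx.
Integrate: L := L₀·Dx.
L = (-4 + 32·x + 256·x^2 + 768·x^3 + 768·x^4)·Dx^2 + (1 + 4·x + 16·x^2 + 128·x^3 + 320·x^4 + 256·x^5)·Dx^3  (order 3).
h: a_k = 0, 0, 2, 8/3, -16/3, -128/5, -128/15, 5632/21, 5120/7, -16384/9, …
ICs: h(0) = 0, h′(0) = 0, h′′(0) = 4.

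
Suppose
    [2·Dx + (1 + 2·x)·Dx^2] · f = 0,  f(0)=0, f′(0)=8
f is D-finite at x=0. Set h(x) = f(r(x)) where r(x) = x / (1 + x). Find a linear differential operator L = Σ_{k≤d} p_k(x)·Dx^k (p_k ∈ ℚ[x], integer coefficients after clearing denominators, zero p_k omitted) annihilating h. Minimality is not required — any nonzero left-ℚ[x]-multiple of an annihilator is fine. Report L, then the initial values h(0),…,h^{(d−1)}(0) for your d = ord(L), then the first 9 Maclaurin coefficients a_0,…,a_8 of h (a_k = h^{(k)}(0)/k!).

L = (4 + 6·x)·Dx + (1 + 4·x + 3·x^2)·Dx^2  (order 2).
h: a_k = 0, 8, -16, 104/3, -80, 968/5, -1456/3, 8744/7, -3280, …
ICs: h(0) = 0, h′(0) = 8.

f: a_k = 0, 8, -8, 32/3, -16, 128/5, -128/3, 512/7, -128, …
L₀ from L_f via x↦r, Dx↦r'^{-1}Dx.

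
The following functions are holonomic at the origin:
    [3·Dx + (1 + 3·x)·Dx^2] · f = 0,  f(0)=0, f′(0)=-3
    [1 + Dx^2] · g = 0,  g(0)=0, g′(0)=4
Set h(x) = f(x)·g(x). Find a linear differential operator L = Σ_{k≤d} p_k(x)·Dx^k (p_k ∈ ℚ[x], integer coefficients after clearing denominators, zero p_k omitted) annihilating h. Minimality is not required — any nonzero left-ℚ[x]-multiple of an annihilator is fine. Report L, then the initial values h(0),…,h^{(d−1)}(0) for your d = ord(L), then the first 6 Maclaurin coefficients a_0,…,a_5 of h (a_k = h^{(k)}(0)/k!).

L = (-203 - 222·x - 189·x^2 + 432·x^3 + 324·x^4) + (-84 - 108·x + 648·x^2 + 648·x^3)·Dx + (-208 - 228·x - 54·x^2 + 864·x^3 + 648·x^4)·Dx^2 + (-84 - 108·x + 648·x^2 + 648·x^3)·Dx^3 + (-5 - 6·x + 135·x^2 + 432·x^3 + 324·x^4)·Dx^4  (order 4).
h: a_k = 0, 0, -12, 18, -34, 78, …
ICs: h(0) = 0, h′(0) = 0, h′′(0) = -24, h′′′(0) = 108.

f: a_k = 0, -3, 9/2, -9, 81/4, -243/5, …
g: a_k = 0, 4, 0, -2/3, 0, 1/30, …
L₀ := L_f ⊗_s L_g (sym. prod.), ord ≤ 4.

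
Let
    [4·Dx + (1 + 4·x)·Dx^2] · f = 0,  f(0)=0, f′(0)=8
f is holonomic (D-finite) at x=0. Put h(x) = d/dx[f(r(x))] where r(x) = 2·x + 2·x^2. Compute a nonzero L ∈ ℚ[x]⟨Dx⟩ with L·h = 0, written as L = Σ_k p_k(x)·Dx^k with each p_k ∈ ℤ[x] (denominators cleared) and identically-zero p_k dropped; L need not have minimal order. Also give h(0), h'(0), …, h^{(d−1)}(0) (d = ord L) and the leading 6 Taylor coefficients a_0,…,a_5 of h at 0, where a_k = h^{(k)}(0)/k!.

f: a_k = 0, 8, -16, 128/3, -128, 2048/5, …
h₀=f(r): pull back L_f along r ⇒ L₀.
Derive L from L₀ (diff closure).
L = (6 + 16·x + 16·x^2) + (1 + 10·x + 24·x^2 + 16·x^3)·Dx  (order 1).
h: a_k = 16, -96, 640, -4352, 29696, -202752, …
ICs: h(0) = 16.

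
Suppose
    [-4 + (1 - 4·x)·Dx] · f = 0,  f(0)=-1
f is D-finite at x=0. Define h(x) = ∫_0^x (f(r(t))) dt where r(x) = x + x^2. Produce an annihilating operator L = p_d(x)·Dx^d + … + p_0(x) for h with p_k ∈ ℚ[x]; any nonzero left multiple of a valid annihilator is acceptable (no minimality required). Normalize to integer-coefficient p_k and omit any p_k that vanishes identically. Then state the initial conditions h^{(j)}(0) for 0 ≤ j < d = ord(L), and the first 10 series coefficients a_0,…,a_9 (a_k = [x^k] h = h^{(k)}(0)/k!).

L = (4 + 8·x)·Dx + (-1 + 4·x + 4·x^2)·Dx^2  (order 2).
h: a_k = 0, -1, -2, -20/3, -24, -464/5, -1120/3, -10816/7, -6528, -252160/9, …
ICs: h(0) = 0, h′(0) = -1.

f: a_k = -1, -4, -16, -64, -256, -1024, -4096, -16384, -65536, -262144, …
f∘r: x↦r, Dx↦Dx/r' in L_f ⇒ L₀.
Integrate: L := L₀·Dx.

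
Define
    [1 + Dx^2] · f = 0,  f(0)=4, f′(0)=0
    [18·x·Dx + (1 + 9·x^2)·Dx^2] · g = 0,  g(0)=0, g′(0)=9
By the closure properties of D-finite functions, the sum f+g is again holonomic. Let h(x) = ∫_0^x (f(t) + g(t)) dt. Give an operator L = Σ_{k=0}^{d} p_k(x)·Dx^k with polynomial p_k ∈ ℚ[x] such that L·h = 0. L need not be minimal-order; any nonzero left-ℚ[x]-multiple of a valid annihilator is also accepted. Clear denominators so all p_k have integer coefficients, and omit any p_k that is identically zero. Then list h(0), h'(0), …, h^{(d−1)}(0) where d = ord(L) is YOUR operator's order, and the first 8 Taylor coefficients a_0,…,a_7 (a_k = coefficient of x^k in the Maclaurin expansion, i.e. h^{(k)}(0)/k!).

f: a_k = 4, 0, -2, 0, 1/6, 0, -1/180, 0, …
g: a_k = 0, 9, 0, -27, 0, 729/5, 0, -6561/7, …
Sum ⇒ L₀ = lclm(L_f,L_g) in ℚ(x)⟨Dx⟩.
∫: right-multiply L₀ by Dx.
L = (-1926·x + 17820·x^3 + 1458·x^5)·Dx^2 + (-17 + 351·x^2 + 4617·x^4 + 729·x^6)·Dx^3 + (-1926·x + 17820·x^3 + 1458·x^5)·Dx^4 + (-17 + 351·x^2 + 4617·x^4 + 729·x^6)·Dx^5  (order 5).
h: a_k = 0, 4, 9/2, -2/3, -27/4, 1/30, 243/10, -1/1260, …
ICs: h(0) = 0, h′(0) = 4, h′′(0) = 9, h′′′(0) = -4, h′′′′(0) = -162.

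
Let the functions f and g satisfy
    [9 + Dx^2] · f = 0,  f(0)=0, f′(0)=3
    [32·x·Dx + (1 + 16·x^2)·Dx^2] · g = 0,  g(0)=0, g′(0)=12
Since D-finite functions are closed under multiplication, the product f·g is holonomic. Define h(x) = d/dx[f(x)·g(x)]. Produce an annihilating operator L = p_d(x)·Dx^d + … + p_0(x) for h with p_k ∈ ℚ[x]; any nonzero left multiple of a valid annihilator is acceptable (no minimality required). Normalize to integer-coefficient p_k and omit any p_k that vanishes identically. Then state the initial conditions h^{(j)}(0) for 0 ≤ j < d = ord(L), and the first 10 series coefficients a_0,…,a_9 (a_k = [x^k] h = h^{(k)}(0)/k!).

L = (2922993 + 113986656·x^2 + 3239661312·x^4 + 5952061440·x^6 + 4156489728·x^8 - 7644119040·x^10 + 110075314176·x^12) + (1760832·x + 128480256·x^3 + 1888911360·x^5 + 5308416000·x^7 + 15288238080·x^9 + 48922361856·x^11)·Dx + (341202 + 13887168·x^2 + 389230080·x^4 + 940474368·x^6 + 1603141632·x^8 + 3737124864·x^10 + 24461180928·x^12)·Dx^2 + (195648·x + 14275584·x^3 + 209879040·x^5 + 589824000·x^7 + 1698693120·x^9 + 5435817984·x^11)·Dx^3 + (1825 + 135776·x^2 + 3251968·x^4 + 31014912·x^6 + 126812160·x^8 + 509607936·x^10 + 1358954496·x^12)·Dx^4  (order 4).
h: a_k = 0, 72, 0, -984, 0, 12933, 0, -191718, 0, 1652080061/560, …
ICs: h(0) = 0, h′(0) = 72, h′′(0) = 0, h′′′(0) = -5904.

f: a_k = 0, 3, 0, -9/2, 0, 81/40, 0, -243/560, 0, 243/4480, …
g: a_k = 0, 12, 0, -64, 0, 3072/5, 0, -49152/7, 0, 262144/3, …
Sym-product of L_f,L_g gives L₀ (≤ ord 4).
h=h₀': d/dx-closure on L₀ ⇒ L.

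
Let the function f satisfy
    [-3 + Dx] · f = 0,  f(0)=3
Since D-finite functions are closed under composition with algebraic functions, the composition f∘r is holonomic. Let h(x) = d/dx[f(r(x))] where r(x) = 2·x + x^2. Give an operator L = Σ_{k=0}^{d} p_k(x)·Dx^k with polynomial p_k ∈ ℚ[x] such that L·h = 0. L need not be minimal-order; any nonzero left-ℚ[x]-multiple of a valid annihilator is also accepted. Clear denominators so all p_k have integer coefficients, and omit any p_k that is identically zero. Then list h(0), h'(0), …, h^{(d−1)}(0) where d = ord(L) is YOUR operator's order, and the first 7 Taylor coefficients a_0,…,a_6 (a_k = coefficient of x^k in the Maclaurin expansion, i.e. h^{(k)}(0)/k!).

f: a_k = 3, 9, 27/2, 27/2, 81/8, 243/40, 243/80, …
f∘r: x↦r, Dx↦Dx/r' in L_f ⇒ L₀.
h₀' ⇒ L via d/dx closure of L₀.
L = (7 + 12·x + 6·x^2) + (-1 - x)·Dx  (order 1).
h: a_k = 18, 126, 486, 1350, 2997, 28107/5, 46089/5, …
ICs: h(0) = 18.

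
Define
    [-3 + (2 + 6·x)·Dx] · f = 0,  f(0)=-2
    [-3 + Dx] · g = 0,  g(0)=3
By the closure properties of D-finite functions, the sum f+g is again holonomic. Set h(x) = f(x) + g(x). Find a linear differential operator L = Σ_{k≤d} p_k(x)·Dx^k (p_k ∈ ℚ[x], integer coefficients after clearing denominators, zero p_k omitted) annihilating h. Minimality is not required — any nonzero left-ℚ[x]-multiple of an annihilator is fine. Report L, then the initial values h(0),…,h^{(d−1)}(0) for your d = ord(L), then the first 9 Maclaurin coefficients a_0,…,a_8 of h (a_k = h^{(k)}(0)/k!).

L = (27 + 54·x) + (-15 - 72·x - 108·x^2)·Dx + (2 + 18·x + 36·x^2)·Dx^2  (order 2).
h: a_k = 1, 6, 63/4, 81/8, 1053/64, -4617/640, 84321/2560, -2479329/35840, 98793351/573440, …
ICs: h(0) = 1, h′(0) = 6.

f: a_k = -2, -3, 9/4, -27/8, 405/64, -1701/128, 15309/512, -72171/1024, 2814669/16384, …
g: a_k = 3, 9, 27/2, 27/2, 81/8, 243/40, 243/80, 729/560, 2187/4480, …
L₀ := lclm(L_f,L_g); ord L₀ ≤ 1+1.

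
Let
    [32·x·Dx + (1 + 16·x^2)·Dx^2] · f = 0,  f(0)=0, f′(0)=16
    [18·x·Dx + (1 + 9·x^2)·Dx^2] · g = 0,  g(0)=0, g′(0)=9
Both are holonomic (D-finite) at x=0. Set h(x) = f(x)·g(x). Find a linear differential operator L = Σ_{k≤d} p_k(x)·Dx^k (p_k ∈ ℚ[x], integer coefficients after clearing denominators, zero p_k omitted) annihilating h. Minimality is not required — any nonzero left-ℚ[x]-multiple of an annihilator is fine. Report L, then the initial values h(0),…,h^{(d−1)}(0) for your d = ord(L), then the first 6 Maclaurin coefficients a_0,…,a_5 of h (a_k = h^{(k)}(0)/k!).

f: a_k = 0, 16, 0, -256/3, 0, 4096/5, …
g: a_k = 0, 9, 0, -27, 0, 729/5, …
h₀=f·g: eliminate ⇒ L₀, order ≤ 2·2.
L = (-3456·x - 144000·x^3 - 1327104·x^5 + 4147200·x^7 + 71663616·x^9)·Dx + (-100 - 11532·x^2 - 259200·x^4 - 1161216·x^6 + 14515200·x^8 + 107495424·x^10)·Dx^2 + (-200·x - 7880·x^3 - 86400·x^5 + 194112·x^7 + 8294400·x^9 + 35831808·x^11)·Dx^3 + (-1 - 50·x^2 - 769·x^4 + 110736·x^8 + 1036800·x^10 + 2985984·x^12)·Dx^4  (order 4).
h: a_k = 0, 0, 144, 0, -1200, 0, …
ICs: h(0) = 0, h′(0) = 0, h′′(0) = 288, h′′′(0) = 0.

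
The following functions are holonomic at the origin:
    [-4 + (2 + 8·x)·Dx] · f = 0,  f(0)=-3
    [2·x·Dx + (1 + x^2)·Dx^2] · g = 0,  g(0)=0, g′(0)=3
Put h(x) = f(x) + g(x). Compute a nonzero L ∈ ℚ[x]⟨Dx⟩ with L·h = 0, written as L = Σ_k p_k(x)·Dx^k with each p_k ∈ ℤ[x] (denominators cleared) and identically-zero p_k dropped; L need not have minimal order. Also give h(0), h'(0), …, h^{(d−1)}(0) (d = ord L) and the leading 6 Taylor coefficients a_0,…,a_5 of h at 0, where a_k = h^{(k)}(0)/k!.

L = (-2 - 20·x + 6·x^2 + 12·x^3)·Dx + (-7 - 8·x - 25·x^2 + 24·x^3 + 42·x^4)·Dx^2 + (-1 - 3·x + 6·x^2 + 9·x^3 + 7·x^4 + 12·x^5)·Dx^3  (order 3).
h: a_k = -3, -3, 6, -13, 30, -417/5, …
ICs: h(0) = -3, h′(0) = -3, h′′(0) = 12.

f: a_k = -3, -6, 6, -12, 30, -84, …
g: a_k = 0, 3, 0, -1, 0, 3/5, …
Sum ⇒ L₀ = lclm(L_f,L_g) in ℚ(x)⟨Dx⟩.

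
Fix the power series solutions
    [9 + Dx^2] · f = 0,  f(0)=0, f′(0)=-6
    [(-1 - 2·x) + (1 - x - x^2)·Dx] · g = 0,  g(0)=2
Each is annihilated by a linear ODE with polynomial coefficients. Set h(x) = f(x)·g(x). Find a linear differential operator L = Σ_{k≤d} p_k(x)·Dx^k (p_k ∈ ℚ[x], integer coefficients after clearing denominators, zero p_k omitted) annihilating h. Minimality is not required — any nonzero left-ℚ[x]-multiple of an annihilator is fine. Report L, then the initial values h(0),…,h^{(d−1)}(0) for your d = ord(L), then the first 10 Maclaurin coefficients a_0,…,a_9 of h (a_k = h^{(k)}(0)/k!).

L = (-7 + 9·x + 9·x^2) + (2 + 4·x)·Dx + (-1 + x + x^2)·Dx^2  (order 2).
h: a_k = 0, -12, -12, -6, -18, -321/10, -501/10, -2253/28, -18279/140, -47319/224, …
ICs: h(0) = 0, h′(0) = -12.

f: a_k = 0, -6, 0, 9, 0, -81/20, 0, 243/280, 0, -243/2240, …
g: a_k = 2, 2, 4, 6, 10, 16, 26, 42, 68, 110, …
L₀ := L_f ⊗_s L_g (sym. prod.), ord ≤ 2.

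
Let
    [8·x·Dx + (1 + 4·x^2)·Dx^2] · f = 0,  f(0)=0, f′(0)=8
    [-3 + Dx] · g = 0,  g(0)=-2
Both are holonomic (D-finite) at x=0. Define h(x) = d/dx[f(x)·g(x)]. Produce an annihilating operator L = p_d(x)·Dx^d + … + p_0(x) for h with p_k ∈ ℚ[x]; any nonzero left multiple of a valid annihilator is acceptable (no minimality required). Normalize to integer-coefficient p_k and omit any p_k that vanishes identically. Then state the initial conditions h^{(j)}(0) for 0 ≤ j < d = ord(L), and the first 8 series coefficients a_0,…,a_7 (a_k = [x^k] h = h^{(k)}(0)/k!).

L = (3 - 144·x + 504·x^2 - 576·x^3 + 432·x^4) + (-10 + 72·x - 240·x^2 + 288·x^3 - 288·x^4)·Dx + (3 - 8·x + 24·x^2 - 32·x^3 + 48·x^4)·Dx^2  (order 2).
h: a_k = -16, -96, -152, -32, -46, -540, -991/5, 13704/7, …
ICs: h(0) = -16, h′(0) = -96.

f: a_k = 0, 8, 0, -32/3, 0, 128/5, 0, -512/7, …
g: a_k = -2, -6, -9, -9, -27/4, -81/20, -81/40, -243/280, …
Product ⇒ symmetric product L₀, ord ≤ 2.
h₀' ⇒ L via d/dx closure of L₀.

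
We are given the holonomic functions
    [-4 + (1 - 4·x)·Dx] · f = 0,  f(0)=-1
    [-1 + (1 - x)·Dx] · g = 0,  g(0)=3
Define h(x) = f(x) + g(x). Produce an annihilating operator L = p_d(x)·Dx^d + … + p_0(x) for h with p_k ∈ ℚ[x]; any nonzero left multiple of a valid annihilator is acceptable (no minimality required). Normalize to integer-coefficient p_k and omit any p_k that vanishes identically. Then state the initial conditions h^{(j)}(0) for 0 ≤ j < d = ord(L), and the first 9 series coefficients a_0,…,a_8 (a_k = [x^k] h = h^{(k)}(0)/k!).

f: a_k = -1, -4, -16, -64, -256, -1024, -4096, -16384, -65536, …
g: a_k = 3, 3, 3, 3, 3, 3, 3, 3, 3, …
h₀=f+g: left-lcm gives L₀, ord ≤ 2.
L = -8 + (10 - 16·x)·Dx + (-1 + 5·x - 4·x^2)·Dx^2  (order 2).
h: a_k = 2, -1, -13, -61, -253, -1021, -4093, -16381, -65533, …
ICs: h(0) = 2, h′(0) = -1.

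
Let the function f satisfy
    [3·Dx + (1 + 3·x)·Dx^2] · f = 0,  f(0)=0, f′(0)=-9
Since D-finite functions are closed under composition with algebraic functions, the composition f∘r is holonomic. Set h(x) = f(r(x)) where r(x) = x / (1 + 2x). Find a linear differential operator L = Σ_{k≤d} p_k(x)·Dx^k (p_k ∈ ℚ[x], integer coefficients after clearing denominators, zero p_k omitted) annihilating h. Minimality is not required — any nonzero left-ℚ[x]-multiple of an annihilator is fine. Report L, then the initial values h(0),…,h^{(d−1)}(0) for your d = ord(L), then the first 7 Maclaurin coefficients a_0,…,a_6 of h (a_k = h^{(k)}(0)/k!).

L = (7 + 20·x)·Dx + (1 + 7·x + 10·x^2)·Dx^2  (order 2).
h: a_k = 0, -9, 63/2, -117, 1827/4, -9279/5, 15561/2, …
ICs: h(0) = 0, h′(0) = -9.

f: a_k = 0, -9, 27/2, -27, 243/4, -729/5, 729/2, …
f∘r: x↦r, Dx↦Dx/r' in L_f ⇒ L₀.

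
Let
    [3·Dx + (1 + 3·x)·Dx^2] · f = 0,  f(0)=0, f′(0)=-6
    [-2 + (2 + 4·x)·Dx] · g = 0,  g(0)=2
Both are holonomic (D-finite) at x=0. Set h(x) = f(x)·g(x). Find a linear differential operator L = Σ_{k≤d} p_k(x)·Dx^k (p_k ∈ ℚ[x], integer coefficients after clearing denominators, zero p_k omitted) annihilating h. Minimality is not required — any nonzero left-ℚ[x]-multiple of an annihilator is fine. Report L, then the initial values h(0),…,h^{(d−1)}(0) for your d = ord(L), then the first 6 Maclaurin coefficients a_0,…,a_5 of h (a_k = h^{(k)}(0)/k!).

f: a_k = 0, -6, 9, -18, 81/2, -486/5, …
g: a_k = 2, 2, -1, 1, -5/4, 7/4, …
L₀ := L_f ⊗_s L_g (sym. prod.), ord ≤ 2.
L = 3·x + (1 + 2·x)·Dx + (1 + 7·x + 16·x^2 + 12·x^3)·Dx^2  (order 2).
h: a_k = 0, -12, 6, -12, 30, -789/10, …
ICs: h(0) = 0, h′(0) = -12.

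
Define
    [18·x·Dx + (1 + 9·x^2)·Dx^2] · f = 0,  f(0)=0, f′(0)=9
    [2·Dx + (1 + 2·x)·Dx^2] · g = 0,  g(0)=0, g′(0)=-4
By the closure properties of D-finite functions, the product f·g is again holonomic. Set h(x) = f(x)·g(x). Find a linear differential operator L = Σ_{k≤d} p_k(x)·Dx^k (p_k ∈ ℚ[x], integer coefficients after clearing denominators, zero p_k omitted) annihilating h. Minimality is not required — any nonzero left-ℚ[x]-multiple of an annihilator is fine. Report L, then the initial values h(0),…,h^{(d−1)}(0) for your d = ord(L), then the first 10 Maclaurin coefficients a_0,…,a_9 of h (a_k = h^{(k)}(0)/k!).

f: a_k = 0, 9, 0, -27, 0, 729/5, 0, -6561/7, 0, 6561, …
g: a_k = 0, -4, 4, -16/3, 8, -64/5, 64/3, -256/7, 64, -1024/9, …
Sym-product of L_f,L_g gives L₀ (≤ ord 4).
L = (792 + 3024·x + 22680·x^2 + 102384·x^3 + 174960·x^4 + 151632·x^5 + 104976·x^7)·Dx + (332 + 4752·x + 28908·x^2 + 127008·x^3 + 351216·x^4 + 542376·x^5 + 408240·x^6 + 157464·x^7 + 367416·x^8)·Dx^2 + (44 + 916·x + 6696·x^2 + 27252·x^3 + 85860·x^4 + 193428·x^5 + 279936·x^6 + 224532·x^7 + 157464·x^8 + 209952·x^9)·Dx^3 + (10 + 76·x + 418·x^2 + 1728·x^3 + 5391·x^4 + 12960·x^5 + 24948·x^6 + 34992·x^7 + 29889·x^8 + 26244·x^9 + 26244·x^10)·Dx^4  (order 4).
h: a_k = 0, 0, -36, 36, 60, -36, -2772/5, 2796/5, 2988, -90396/35, …
ICs: h(0) = 0, h′(0) = 0, h′′(0) = -72, h′′′(0) = 216.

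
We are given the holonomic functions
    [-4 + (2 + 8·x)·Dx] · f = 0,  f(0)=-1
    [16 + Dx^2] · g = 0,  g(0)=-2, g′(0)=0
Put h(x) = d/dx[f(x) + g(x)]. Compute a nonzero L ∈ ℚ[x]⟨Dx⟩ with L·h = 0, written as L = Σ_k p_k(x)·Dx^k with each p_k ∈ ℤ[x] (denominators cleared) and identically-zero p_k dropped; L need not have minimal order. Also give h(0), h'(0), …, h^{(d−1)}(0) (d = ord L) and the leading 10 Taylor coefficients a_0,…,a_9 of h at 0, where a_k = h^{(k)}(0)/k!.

L = (-608 - 1024·x - 2048·x^2) + (-112 - 960·x - 3072·x^2 - 4096·x^3)·Dx + (-38 - 64·x - 128·x^2)·Dx^2 + (-7 - 60·x - 192·x^2 - 256·x^3)·Dx^3  (order 3).
h: a_k = -2, 36, -12, -136/3, -140, 8584/15, -1848, 2153968/315, -25740, 275691784/2835, …
ICs: h(0) = -2, h′(0) = 36, h′′(0) = -24.

f: a_k = -1, -2, 2, -4, 10, -28, 84, -264, 858, -2860, …
g: a_k = -2, 0, 16, 0, -64/3, 0, 512/45, 0, -1024/315, 0, …
L₀ := lclm(L_f,L_g); ord L₀ ≤ 1+2.
Derive L from L₀ (diff closure).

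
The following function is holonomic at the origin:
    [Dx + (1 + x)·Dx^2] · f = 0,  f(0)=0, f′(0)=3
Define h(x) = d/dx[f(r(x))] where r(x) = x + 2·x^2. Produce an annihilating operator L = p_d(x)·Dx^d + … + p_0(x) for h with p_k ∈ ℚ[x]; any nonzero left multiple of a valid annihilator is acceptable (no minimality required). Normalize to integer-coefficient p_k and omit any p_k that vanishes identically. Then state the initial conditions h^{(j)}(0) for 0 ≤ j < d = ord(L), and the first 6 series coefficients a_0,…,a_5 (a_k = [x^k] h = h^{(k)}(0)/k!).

f: a_k = 0, 3, -3/2, 1, -3/4, 3/5, …
Change of var in L_f (x↦r) gives L₀.
Derive L from L₀ (diff closure).
L = (-3 + 4·x + 8·x^2) + (1 + 5·x + 6·x^2 + 8·x^3)·Dx  (order 1).
h: a_k = 3, 9, -15, -3, 33, -27, …
ICs: h(0) = 3.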